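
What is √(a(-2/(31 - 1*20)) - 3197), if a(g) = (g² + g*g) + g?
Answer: I*√386851/11 ≈ 56.543*I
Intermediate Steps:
a(g) = g + 2*g² (a(g) = (g² + g²) + g = 2*g² + g = g + 2*g²)
√(a(-2/(31 - 1*20)) - 3197) = √((-2/(31 - 1*20))*(1 + 2*(-2/(31 - 1*20))) - 3197) = √((-2/(31 - 20))*(1 + 2*(-2/(31 - 20))) - 3197) = √((-2/11)*(1 + 2*(-2/11)) - 3197) = √((-2*1/11)*(1 + 2*(-2*1/11)) - 3197) = √(-2*(1 + 2*(-2/11))/11 - 3197) = √(-2*(1 - 4/11)/11 - 3197) = √(-2/11*7/11 - 3197) = √(-14/121 - 3197) = √(-386851/121) = I*√386851/11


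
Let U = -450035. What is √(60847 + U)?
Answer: 2*I*√97297 ≈ 623.85*I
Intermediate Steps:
√(60847 + U) = √(60847 - 450035) = √(-389188) = 2*I*√97297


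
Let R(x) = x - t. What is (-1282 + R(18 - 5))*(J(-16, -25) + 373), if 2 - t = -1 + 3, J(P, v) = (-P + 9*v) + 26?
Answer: -241110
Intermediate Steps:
J(P, v) = 26 - P + 9*v
t = 0 (t = 2 - (-1 + 3) = 2 - 1*2 = 2 - 2 = 0)
R(x) = x (R(x) = x - 1*0 = x + 0 = x)
(-1282 + R(18 - 5))*(J(-16, -25) + 373) = (-1282 + (18 - 5))*((26 - 1*(-16) + 9*(-25)) + 373) = (-1282 + 13)*((26 + 16 - 225) + 373) = -1269*(-183 + 373) = -1269*190 = -241110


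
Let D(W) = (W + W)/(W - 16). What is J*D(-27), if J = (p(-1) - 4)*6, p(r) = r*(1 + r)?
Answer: -1296/43 ≈ -30.140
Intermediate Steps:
D(W) = 2*W/(-16 + W) (D(W) = (2*W)/(-16 + W) = 2*W/(-16 + W))
J = -24 (J = (-(1 - 1) - 4)*6 = (-1*0 - 4)*6 = (0 - 4)*6 = -4*6 = -24)
J*D(-27) = -48*(-27)/(-16 - 27) = -48*(-27)/(-43) = -48*(-27)*(-1)/43 = -24*54/43 = -1296/43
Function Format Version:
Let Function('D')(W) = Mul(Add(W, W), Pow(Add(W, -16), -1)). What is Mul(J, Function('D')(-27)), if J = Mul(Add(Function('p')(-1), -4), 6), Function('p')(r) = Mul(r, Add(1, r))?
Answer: Rational(-1296, 43) ≈ -30.140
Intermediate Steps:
Function('D')(W) = Mul(2, W, Pow(Add(-16, W), -1)) (Function('D')(W) = Mul(Mul(2, W), Pow(Add(-16, W), -1)) = Mul(2, W, Pow(Add(-16, W), -1)))
J = -24 (J = Mul(Add(Mul(-1, Add(1, -1)), -4), 6) = Mul(Add(Mul(-1, 0), -4), 6) = Mul(Add(0, -4), 6) = Mul(-4, 6) = -24)
Mul(J, Function('D')(-27)) = Mul(-24, Mul(2, -27, Pow(Add(-16, -27), -1))) = Mul(-24, Mul(2, -27, Pow(-43, -1))) = Mul(-24, Mul(2, -27, Rational(-1, 43))) = Mul(-24, Rational(54, 43)) = Rational(-1296, 43)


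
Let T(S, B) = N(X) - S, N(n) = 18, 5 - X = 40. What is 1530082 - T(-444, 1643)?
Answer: 1529620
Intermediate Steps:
X = -35 (X = 5 - 1*40 = 5 - 40 = -35)
T(S, B) = 18 - S
1530082 - T(-444, 1643) = 1530082 - (18 - 1*(-444)) = 1530082 - (18 + 444) = 1530082 - 1*462 = 1530082 - 462 = 1529620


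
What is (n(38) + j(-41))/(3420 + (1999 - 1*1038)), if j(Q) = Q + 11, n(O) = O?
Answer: 8/4381 ≈ 0.0018261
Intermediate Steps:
j(Q) = 11 + Q
(n(38) + j(-41))/(3420 + (1999 - 1*1038)) = (38 + (11 - 41))/(3420 + (1999 - 1*1038)) = (38 - 30)/(3420 + (1999 - 1038)) = 8/(3420 + 961) = 8/4381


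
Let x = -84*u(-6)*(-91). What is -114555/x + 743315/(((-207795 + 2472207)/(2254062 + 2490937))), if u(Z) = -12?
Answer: 427946520165765/274748656 ≈ 1.5576e+6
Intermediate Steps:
x = -91728 (x = -84*(-12)*(-91) = 1008*(-91) = -91728)
-114555/x + 743315/(((-207795 + 2472207)/(2254062 + 2490937))) = -114555/(-91728) + 743315/(((-207795 + 2472207)/(2254062 + 2490937))) = -114555*(-1/91728) + 743315/((2264412/4744999)) = 5455/4368 + 743315/((2264412*(1/4744999))) = 5455/4368 + 743315/(2264412/4744999) = 5455/4368 + 743315*(4744999/2264412) = 5455/4368 + 3527028931685/2264412 = 427946520165765/274748656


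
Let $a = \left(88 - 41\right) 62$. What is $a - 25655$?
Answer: $-22741$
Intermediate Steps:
$a = 2914$ ($a = 47 \cdot 62 = 2914$)
$a - 25655 = 2914 - 25655 = -22741$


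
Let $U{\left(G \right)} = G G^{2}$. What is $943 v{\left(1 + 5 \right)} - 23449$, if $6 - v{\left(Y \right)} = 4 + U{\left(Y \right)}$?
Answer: $-225251$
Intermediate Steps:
$U{\left(G \right)} = G^{3}$
$v{\left(Y \right)} = 2 - Y^{3}$ ($v{\left(Y \right)} = 6 - \left(4 + Y^{3}\right) = 2 - Y^{3}$)
$943 v{\left(1 + 5 \right)} - 23449 = 943 \left(2 - \left(1 + 5\right)^{3}\right) - 23449 = 943 \left(2 - 6^{3}\right) - 23449 = 943 \left(2 - 216\right) - 23449 = 943 \left(-214\right) - 23449 = -201802 - 23449 = -225251$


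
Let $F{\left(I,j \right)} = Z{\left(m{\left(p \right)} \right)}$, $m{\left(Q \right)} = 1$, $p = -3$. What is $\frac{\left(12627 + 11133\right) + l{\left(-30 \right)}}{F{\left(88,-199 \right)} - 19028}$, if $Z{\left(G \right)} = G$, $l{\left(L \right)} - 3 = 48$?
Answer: $- \frac{23811}{19027} \approx -1.2514$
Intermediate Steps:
$l{\left(L \right)} = 51$ ($l{\left(L \right)} = 3 + 48 = 51$)
$F{\left(I,j \right)} = 1$
$\frac{\left(12627 + 11133\right) + l{\left(-30 \right)}}{F{\left(88,-199 \right)} - 19028} = \frac{\left(12627 + 11133\right) + 51}{1 - 19028} = \frac{23760 + 51}{-19027} = 23811 \left(- \frac{1}{19027}\right) = - \frac{23811}{19027}$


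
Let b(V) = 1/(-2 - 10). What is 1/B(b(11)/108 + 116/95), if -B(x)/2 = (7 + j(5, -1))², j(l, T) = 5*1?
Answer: -1/288 ≈ -0.0034722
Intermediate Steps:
b(V) = -1/12 (b(V) = 1/(-12) = -1/12)
j(l, T) = 5
B(x) = -288 (B(x) = -2*(7 + 5)² = -2*12² = -2*144 = -288)
1/B(b(11)/108 + 116/95) = 1/(-288) = -1/288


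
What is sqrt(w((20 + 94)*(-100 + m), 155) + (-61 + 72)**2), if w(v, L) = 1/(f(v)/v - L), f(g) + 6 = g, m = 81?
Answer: 2*sqrt(10387230846)/18531 ≈ 11.000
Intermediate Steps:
f(g) = -6 + g
w(v, L) = 1/(-L + (-6 + v)/v) (w(v, L) = 1/((-6 + v)/v - L) = 1/(-L + (-6 + v)/v))
sqrt(w((20 + 94)*(-100 + m), 155) + (-61 + 72)**2) = sqrt(-(20 + 94)*(-100 + 81)/(6 - (20 + 94)*(-100 + 81) + 155*((20 + 94)*(-100 + 81))) + (-61 + 72)**2) = sqrt(-114*(-19)/(6 - 114*(-19) + 155*(114*(-19))) + 11**2) = sqrt(-1*(-2166)/(6 - 1*(-2166) + 155*(-2166)) + 121) = sqrt(-1*(-2166)/(6 + 2166 - 335730) + 121) = sqrt(-1*(-2166)/(-333558) + 121) = sqrt(-1*(-2166)*(-1/333558) + 121) = sqrt(-361/55593 + 121) = sqrt(6726392/55593) = 2*sqrt(10387230846)/18531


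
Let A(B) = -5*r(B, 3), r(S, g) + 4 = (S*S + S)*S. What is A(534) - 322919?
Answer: -763115199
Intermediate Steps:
r(S, g) = -4 + S*(S + S²) (r(S, g) = -4 + (S*S + S)*S = -4 + (S² + S)*S = -4 + (S + S²)*S = -4 + S*(S + S²))
A(B) = 20 - 5*B² - 5*B³ (A(B) = -5*(-4 + B² + B³) = 20 - 5*B² - 5*B³)
A(534) - 322919 = (20 - 5*534² - 5*534³) - 322919 = (20 - 5*285156 - 5*152273304) - 322919 = (20 - 1425780 - 761366520) - 322919 = -762792280 - 322919 = -763115199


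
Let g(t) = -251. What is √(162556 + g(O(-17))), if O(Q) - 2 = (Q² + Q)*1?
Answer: √162305 ≈ 402.87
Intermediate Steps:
O(Q) = 2 + Q + Q² (O(Q) = 2 + (Q² + Q)*1 = 2 + (Q + Q²)*1 = 2 + (Q + Q²) = 2 + Q + Q²)
√(162556 + g(O(-17))) = √(162556 - 251) = √162305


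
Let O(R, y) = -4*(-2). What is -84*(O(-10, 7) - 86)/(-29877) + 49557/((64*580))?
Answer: 412468083/369678080 ≈ 1.1157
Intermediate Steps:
O(R, y) = 8
-84*(O(-10, 7) - 86)/(-29877) + 49557/((64*580)) = -84*(8 - 86)/(-29877) + 49557/((64*580)) = -84*(-78)*(-1/29877) + 49557/37120 = 6552*(-1/29877) + 49557*(1/37120) = -2184/9959 + 49557/37120 = 412468083/369678080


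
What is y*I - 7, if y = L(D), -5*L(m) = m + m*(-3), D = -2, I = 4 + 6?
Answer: -15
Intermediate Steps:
I = 10
L(m) = 2*m/5 (L(m) = -(m + m*(-3))/5 = -(m - 3*m)/5 = -(-2)*m/5 = 2*m/5)
y = -⅘ (y = (⅖)*(-2) = -⅘ ≈ -0.80000)
y*I - 7 = -⅘*10 - 7 = -8 - 7 = -15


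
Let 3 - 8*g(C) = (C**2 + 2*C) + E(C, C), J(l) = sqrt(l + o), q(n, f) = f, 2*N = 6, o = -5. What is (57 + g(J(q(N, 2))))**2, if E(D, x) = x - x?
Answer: (231 - I*sqrt(3))**2/16 ≈ 3334.9 - 50.013*I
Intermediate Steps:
N = 3 (N = (1/2)*6 = 3)
E(D, x) = 0
J(l) = sqrt(-5 + l) (J(l) = sqrt(l - 5) = sqrt(-5 + l))
g(C) = 3/8 - C/4 - C**2/8 (g(C) = 3/8 - ((C**2 + 2*C) + 0)/8 = 3/8 - (C**2 + 2*C)/8 = 3/8 + (-C/4 - C**2/8) = 3/8 - C/4 - C**2/8)
(57 + g(J(q(N, 2))))**2 = (57 + (3/8 - sqrt(-5 + 2)/4 - (sqrt(-5 + 2))**2/8))**2 = (57 + (3/8 - I*sqrt(3)/4 - (sqrt(-3))**2/8))**2 = (57 + (3/8 - I*sqrt(3)/4 - (I*sqrt(3))**2/8))**2 = (57 + (3/8 - I*sqrt(3)/4 - 1/8*(-3)))**2 = (57 + (3/8 - I*sqrt(3)/4 + 3/8))**2 = (57 + (3/4 - I*sqrt(3)/4))**2 = (231/4 - I*sqrt(3)/4)**2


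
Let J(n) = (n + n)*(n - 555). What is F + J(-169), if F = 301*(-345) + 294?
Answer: 141161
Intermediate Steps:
F = -103551 (F = -103845 + 294 = -103551)
J(n) = 2*n*(-555 + n) (J(n) = (2*n)*(-555 + n) = 2*n*(-555 + n))
F + J(-169) = -103551 + 2*(-169)*(-555 - 169) = -103551 + 2*(-169)*(-724) = -103551 + 244712 = 141161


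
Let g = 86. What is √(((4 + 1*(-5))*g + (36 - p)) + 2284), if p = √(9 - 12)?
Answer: √(2234 - I*√3) ≈ 47.265 - 0.0183*I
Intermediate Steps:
p = I*√3 (p = √(-3) = I*√3 ≈ 1.732*I)
√(((4 + 1*(-5))*g + (36 - p)) + 2284) = √(((4 + 1*(-5))*86 + (36 - I*√3)) + 2284) = √(((4 - 5)*86 + (36 - I*√3)) + 2284) = √((-1*86 + (36 - I*√3)) + 2284) = √((-86 + (36 - I*√3)) + 2284) = √((-50 - I*√3) + 2284) = √(2234 - I*√3)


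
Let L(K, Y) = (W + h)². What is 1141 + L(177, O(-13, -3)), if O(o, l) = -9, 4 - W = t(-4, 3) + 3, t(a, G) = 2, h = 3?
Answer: 1145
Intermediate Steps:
W = -1 (W = 4 - (2 + 3) = 4 - 1*5 = 4 - 5 = -1)
L(K, Y) = 4 (L(K, Y) = (-1 + 3)² = 2² = 4)
1141 + L(177, O(-13, -3)) = 1141 + 4 = 1145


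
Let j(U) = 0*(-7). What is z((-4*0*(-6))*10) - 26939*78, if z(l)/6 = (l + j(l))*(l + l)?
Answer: -2101242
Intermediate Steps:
j(U) = 0
z(l) = 12*l² (z(l) = 6*((l + 0)*(l + l)) = 6*(l*(2*l)) = 6*(2*l²) = 12*l²)
z((-4*0*(-6))*10) - 26939*78 = 12*((-4*0*(-6))*10)² - 26939*78 = 12*((0*(-6))*10)² - 1*2101242 = 12*(0*10)² - 2101242 = 12*0² - 2101242 = 12*0 - 2101242 = 0 - 2101242 = -2101242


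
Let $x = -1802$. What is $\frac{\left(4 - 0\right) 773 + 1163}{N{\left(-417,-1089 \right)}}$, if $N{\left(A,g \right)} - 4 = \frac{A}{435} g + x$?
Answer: $- \frac{616975}{109339} \approx -5.6428$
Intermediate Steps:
$N{\left(A,g \right)} = -1798 + \frac{A g}{435}$ ($N{\left(A,g \right)} = 4 + \left(\frac{A}{435} g - 1802\right) = 4 + \left(\frac{A g}{435} - 1802\right) = 4 + \left(-1802 + \frac{A g}{435}\right) = -1798 + \frac{A g}{435}$)
$\frac{\left(4 - 0\right) 773 + 1163}{N{\left(-417,-1089 \right)}} = \frac{\left(4 - 0\right) 773 + 1163}{-1798 + \frac{1}{435} \left(-417\right) \left(-1089\right)} = \frac{\left(4 + 0\right) 773 + 1163}{-1798 + \frac{151371}{145}} = \frac{4 \cdot 773 + 1163}{- \frac{109339}{145}} = \left(3092 + 1163\right) \left(- \frac{145}{109339}\right) = 4255 \left(- \frac{145}{109339}\right) = - \frac{616975}{109339}$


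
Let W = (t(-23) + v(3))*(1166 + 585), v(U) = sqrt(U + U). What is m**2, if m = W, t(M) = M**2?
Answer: 858011181847 + 3243829058*sqrt(6) ≈ 8.6596e+11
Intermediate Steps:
v(U) = sqrt(2)*sqrt(U) (v(U) = sqrt(2*U) = sqrt(2)*sqrt(U))
W = 926279 + 1751*sqrt(6) (W = ((-23)**2 + sqrt(2)*sqrt(3))*(1166 + 585) = (529 + sqrt(6))*1751 = 926279 + 1751*sqrt(6) ≈ 9.3057e+5)
m = 926279 + 1751*sqrt(6) ≈ 9.3057e+5
m**2 = (926279 + 1751*sqrt(6))**2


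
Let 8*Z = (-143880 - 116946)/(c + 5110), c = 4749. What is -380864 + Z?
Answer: -15019883117/39436 ≈ -3.8087e+5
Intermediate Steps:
Z = -130413/39436 (Z = ((-143880 - 116946)/(4749 + 5110))/8 = (-260826/9859)/8 = (-260826*1/9859)/8 = (⅛)*(-260826/9859) = -130413/39436 ≈ -3.3070)
-380864 + Z = -380864 - 130413/39436 = -15019883117/39436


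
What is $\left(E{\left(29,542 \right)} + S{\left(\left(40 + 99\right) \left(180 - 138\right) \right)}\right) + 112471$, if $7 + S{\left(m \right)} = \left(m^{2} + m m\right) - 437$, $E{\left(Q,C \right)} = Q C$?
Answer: $68292233$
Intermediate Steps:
$E{\left(Q,C \right)} = C Q$
$S{\left(m \right)} = -444 + 2 m^{2}$ ($S{\left(m \right)} = -7 - \left(437 - m^{2} - m m\right) = -7 + \left(\left(m^{2} + m^{2}\right) - 437\right) = -7 + \left(2 m^{2} - 437\right) = -7 + \left(-437 + 2 m^{2}\right) = -444 + 2 m^{2}$)
$\left(E{\left(29,542 \right)} + S{\left(\left(40 + 99\right) \left(180 - 138\right) \right)}\right) + 112471 = \left(542 \cdot 29 - \left(444 - 2 \left(\left(40 + 99\right) \left(180 - 138\right)\right)^{2}\right)\right) + 112471 = \left(15718 - \left(444 - 2 \left(139 \cdot 42\right)^{2}\right)\right) + 112471 = \left(15718 - \left(444 - 2 \cdot 5838^{2}\right)\right) + 112471 = \left(15718 + \left(-444 + 2 \cdot 34082244\right)\right) + 112471 = \left(15718 + \left(-444 + 68164488\right)\right) + 112471 = \left(15718 + 68164044\right) + 112471 = 68179762 + 112471 = 68292233$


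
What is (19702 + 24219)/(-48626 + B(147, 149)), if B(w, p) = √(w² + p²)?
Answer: -1067851273/1182222033 - 43921*√43810/2364444066 ≈ -0.90715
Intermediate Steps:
B(w, p) = √(p² + w²)
(19702 + 24219)/(-48626 + B(147, 149)) = (19702 + 24219)/(-48626 + √(149² + 147²)) = 43921/(-48626 + √(22201 + 21609)) = 43921/(-48626 + √43810)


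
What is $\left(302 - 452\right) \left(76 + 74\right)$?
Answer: $-22500$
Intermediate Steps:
$\left(302 - 452\right) \left(76 + 74\right) = \left(-150\right) 150 = -22500$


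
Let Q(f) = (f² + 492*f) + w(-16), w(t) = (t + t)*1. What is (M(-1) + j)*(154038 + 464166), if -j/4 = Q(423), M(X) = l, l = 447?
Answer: -956735601420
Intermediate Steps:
M(X) = 447
w(t) = 2*t (w(t) = (2*t)*1 = 2*t)
Q(f) = -32 + f² + 492*f (Q(f) = (f² + 492*f) + 2*(-16) = (f² + 492*f) - 32 = -32 + f² + 492*f)
j = -1548052 (j = -4*(-32 + 423² + 492*423) = -4*(-32 + 178929 + 208116) = -4*387013 = -1548052)
(M(-1) + j)*(154038 + 464166) = (447 - 1548052)*(154038 + 464166) = -1547605*618204 = -956735601420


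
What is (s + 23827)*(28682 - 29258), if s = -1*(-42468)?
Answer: -38185920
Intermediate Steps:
s = 42468
(s + 23827)*(28682 - 29258) = (42468 + 23827)*(28682 - 29258) = 66295*(-576) = -38185920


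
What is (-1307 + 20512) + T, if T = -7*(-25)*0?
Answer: 19205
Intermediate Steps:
T = 0 (T = 175*0 = 0)
(-1307 + 20512) + T = (-1307 + 20512) + 0 = 19205 + 0 = 19205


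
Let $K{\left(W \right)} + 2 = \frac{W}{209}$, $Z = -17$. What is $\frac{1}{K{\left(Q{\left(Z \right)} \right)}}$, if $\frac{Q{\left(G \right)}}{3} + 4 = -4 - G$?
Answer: $- \frac{209}{391} \approx -0.53453$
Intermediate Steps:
$Q{\left(G \right)} = -24 - 3 G$ ($Q{\left(G \right)} = -12 + 3 \left(-4 - G\right) = -12 - \left(12 + 3 G\right) = -24 - 3 G$)
$K{\left(W \right)} = -2 + \frac{W}{209}$
$\frac{1}{K{\left(Q{\left(Z \right)} \right)}} = \frac{1}{-2 + \frac{-24 - -51}{209}} = \frac{1}{-2 + \frac{-24 + 51}{209}} = \frac{1}{-2 + \frac{1}{209} \cdot 27} = \frac{1}{-2 + \frac{27}{209}} = \frac{1}{- \frac{391}{209}} = - \frac{209}{391}$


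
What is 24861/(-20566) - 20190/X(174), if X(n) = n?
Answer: -69925559/596414 ≈ -117.24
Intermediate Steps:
24861/(-20566) - 20190/X(174) = 24861/(-20566) - 20190/174 = 24861*(-1/20566) - 20190*1/174 = -24861/20566 - 3365/29 = -69925559/596414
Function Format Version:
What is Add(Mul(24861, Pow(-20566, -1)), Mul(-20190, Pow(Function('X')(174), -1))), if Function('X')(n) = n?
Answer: Rational(-69925559, 596414) ≈ -117.24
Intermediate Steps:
Add(Mul(24861, Pow(-20566, -1)), Mul(-20190, Pow(Function('X')(174), -1))) = Add(Mul(24861, Pow(-20566, -1)), Mul(-20190, Pow(174, -1))) = Add(Mul(24861, Rational(-1, 20566)), Mul(-20190, Rational(1, 174))) = Add(Rational(-24861, 20566), Rational(-3365, 29)) = Rational(-69925559, 596414)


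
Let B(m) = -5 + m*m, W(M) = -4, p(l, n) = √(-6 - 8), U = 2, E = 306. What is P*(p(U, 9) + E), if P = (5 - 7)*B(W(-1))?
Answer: -6732 - 22*I*√14 ≈ -6732.0 - 82.316*I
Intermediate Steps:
p(l, n) = I*√14 (p(l, n) = √(-14) = I*√14)
B(m) = -5 + m²
P = -22 (P = (5 - 7)*(-5 + (-4)²) = -2*(-5 + 16) = -2*11 = -22)
P*(p(U, 9) + E) = -22*(I*√14 + 306) = -22*(306 + I*√14) = -6732 - 22*I*√14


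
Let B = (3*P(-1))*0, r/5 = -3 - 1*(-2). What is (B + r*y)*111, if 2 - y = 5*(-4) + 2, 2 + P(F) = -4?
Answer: -11100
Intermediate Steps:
r = -5 (r = 5*(-3 - 1*(-2)) = 5*(-3 + 2) = 5*(-1) = -5)
P(F) = -6 (P(F) = -2 - 4 = -6)
y = 20 (y = 2 - (5*(-4) + 2) = 2 - (-20 + 2) = 2 - 1*(-18) = 2 + 18 = 20)
B = 0 (B = (3*(-6))*0 = -18*0 = 0)
(B + r*y)*111 = (0 - 5*20)*111 = (0 - 100)*111 = -100*111 = -11100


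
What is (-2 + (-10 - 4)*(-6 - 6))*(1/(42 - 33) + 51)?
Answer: 76360/9 ≈ 8484.4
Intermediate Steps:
(-2 + (-10 - 4)*(-6 - 6))*(1/(42 - 33) + 51) = (-2 - 14*(-12))*(1/9 + 51) = (-2 + 168)*(1/9 + 51) = 166*(460/9) = 76360/9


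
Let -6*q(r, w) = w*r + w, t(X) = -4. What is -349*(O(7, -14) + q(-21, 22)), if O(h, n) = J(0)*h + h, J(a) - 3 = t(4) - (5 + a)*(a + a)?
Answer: -76780/3 ≈ -25593.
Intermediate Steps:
J(a) = -1 - 2*a*(5 + a) (J(a) = 3 + (-4 - (5 + a)*(a + a)) = 3 + (-4 - (5 + a)*2*a) = 3 + (-4 - 2*a*(5 + a)) = -1 - 2*a*(5 + a))
q(r, w) = -w/6 - r*w/6 (q(r, w) = -(w*r + w)/6 = -(r*w + w)/6 = -(w + r*w)/6 = -w/6 - r*w/6)
O(h, n) = 0 (O(h, n) = (-1 - 10*0 - 2*0²)*h + h = (-1 + 0 - 2*0)*h + h = (-1 + 0 + 0)*h + h = -h + h = 0)
-349*(O(7, -14) + q(-21, 22)) = -349*(0 - ⅙*22*(1 - 21)) = -349*(0 - ⅙*22*(-20)) = -349*(0 + 220/3) = -349*220/3 = -76780/3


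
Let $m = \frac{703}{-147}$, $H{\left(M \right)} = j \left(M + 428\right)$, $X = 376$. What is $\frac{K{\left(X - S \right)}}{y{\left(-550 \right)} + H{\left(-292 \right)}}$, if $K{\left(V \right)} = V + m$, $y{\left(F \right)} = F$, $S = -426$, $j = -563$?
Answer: $- \frac{117191}{11336346} \approx -0.010338$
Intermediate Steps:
$H{\left(M \right)} = -240964 - 563 M$ ($H{\left(M \right)} = - 563 \left(M + 428\right) = - 563 \left(428 + M\right) = -240964 - 563 M$)
$m = - \frac{703}{147}$ ($m = 703 \left(- \frac{1}{147}\right) = - \frac{703}{147} \approx -4.7823$)
$K{\left(V \right)} = - \frac{703}{147} + V$ ($K{\left(V \right)} = V - \frac{703}{147} = - \frac{703}{147} + V$)
$\frac{K{\left(X - S \right)}}{y{\left(-550 \right)} + H{\left(-292 \right)}} = \frac{- \frac{703}{147} + \left(376 - -426\right)}{-550 - 76568} = \frac{- \frac{703}{147} + \left(376 + 426\right)}{-550 + \left(-240964 + 164396\right)} = \frac{- \frac{703}{147} + 802}{-550 - 76568} = \frac{117191}{147 \left(-77118\right)} = \frac{117191}{147} \left(- \frac{1}{77118}\right) = - \frac{117191}{11336346}$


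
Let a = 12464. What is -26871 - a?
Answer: -39335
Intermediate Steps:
-26871 - a = -26871 - 1*12464 = -26871 - 12464 = -39335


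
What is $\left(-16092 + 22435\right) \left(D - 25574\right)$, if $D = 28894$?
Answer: $21058760$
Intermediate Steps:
$\left(-16092 + 22435\right) \left(D - 25574\right) = \left(-16092 + 22435\right) \left(28894 - 25574\right) = 6343 \cdot 3320 = 21058760$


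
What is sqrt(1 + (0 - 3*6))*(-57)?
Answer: -57*I*sqrt(17) ≈ -235.02*I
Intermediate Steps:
sqrt(1 + (0 - 3*6))*(-57) = sqrt(1 + (0 - 18))*(-57) = sqrt(1 - 18)*(-57) = sqrt(-17)*(-57) = (I*sqrt(17))*(-57) = -57*I*sqrt(17)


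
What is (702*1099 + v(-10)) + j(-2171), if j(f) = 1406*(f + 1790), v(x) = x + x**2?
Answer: 235902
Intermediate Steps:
j(f) = 2516740 + 1406*f (j(f) = 1406*(1790 + f) = 2516740 + 1406*f)
(702*1099 + v(-10)) + j(-2171) = (702*1099 - 10*(1 - 10)) + (2516740 + 1406*(-2171)) = (771498 - 10*(-9)) + (2516740 - 3052426) = (771498 + 90) - 535686 = 771588 - 535686 = 235902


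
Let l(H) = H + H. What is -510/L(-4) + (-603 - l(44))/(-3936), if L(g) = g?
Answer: 502531/3936 ≈ 127.68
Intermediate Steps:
l(H) = 2*H
-510/L(-4) + (-603 - l(44))/(-3936) = -510/(-4) + (-603 - 2*44)/(-3936) = -510*(-¼) + (-603 - 1*88)*(-1/3936) = 255/2 + (-603 - 88)*(-1/3936) = 255/2 - 691*(-1/3936) = 255/2 + 691/3936 = 502531/3936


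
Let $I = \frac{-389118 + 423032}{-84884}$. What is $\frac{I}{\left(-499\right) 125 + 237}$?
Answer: $\frac{16957}{2637260996} \approx 6.4298 \cdot 10^{-6}$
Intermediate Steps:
$I = - \frac{16957}{42442}$ ($I = 33914 \left(- \frac{1}{84884}\right) = - \frac{16957}{42442} \approx -0.39953$)
$\frac{I}{\left(-499\right) 125 + 237} = - \frac{16957}{42442 \left(\left(-499\right) 125 + 237\right)} = - \frac{16957}{42442 \left(-62375 + 237\right)} = - \frac{16957}{42442 \left(-62138\right)} = \left(- \frac{16957}{42442}\right) \left(- \frac{1}{62138}\right) = \frac{16957}{2637260996}$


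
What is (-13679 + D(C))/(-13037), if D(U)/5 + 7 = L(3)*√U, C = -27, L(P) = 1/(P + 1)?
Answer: 13714/13037 - 15*I*√3/52148 ≈ 1.0519 - 0.00049821*I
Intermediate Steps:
L(P) = 1/(1 + P)
D(U) = -35 + 5*√U/4 (D(U) = -35 + 5*(√U/(1 + 3)) = -35 + 5*(√U/4) = -35 + 5*√U/4)
(-13679 + D(C))/(-13037) = (-13679 + (-35 + 5*√(-27)/4))/(-13037) = (-13679 + (-35 + 5*(3*I*√3)/4))*(-1/13037) = (-13679 + (-35 + 15*I*√3/4))*(-1/13037) = (-13714 + 15*I*√3/4)*(-1/13037) = 13714/13037 - 15*I*√3/52148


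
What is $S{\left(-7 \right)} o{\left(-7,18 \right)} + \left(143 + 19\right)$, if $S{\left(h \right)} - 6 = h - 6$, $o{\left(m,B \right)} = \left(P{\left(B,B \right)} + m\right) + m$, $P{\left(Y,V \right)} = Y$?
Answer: $134$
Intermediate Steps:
$o{\left(m,B \right)} = B + 2 m$ ($o{\left(m,B \right)} = \left(B + m\right) + m = B + 2 m$)
$S{\left(h \right)} = h$ ($S{\left(h \right)} = 6 + \left(h - 6\right) = 6 + \left(-6 + h\right) = h$)
$S{\left(-7 \right)} o{\left(-7,18 \right)} + \left(143 + 19\right) = - 7 \left(18 + 2 \left(-7\right)\right) + \left(143 + 19\right) = - 7 \left(18 - 14\right) + 162 = \left(-7\right) 4 + 162 = -28 + 162 = 134$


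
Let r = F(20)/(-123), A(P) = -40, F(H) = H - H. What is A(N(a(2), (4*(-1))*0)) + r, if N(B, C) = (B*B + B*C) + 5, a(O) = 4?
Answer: -40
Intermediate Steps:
F(H) = 0
N(B, C) = 5 + B**2 + B*C (N(B, C) = (B**2 + B*C) + 5 = 5 + B**2 + B*C)
r = 0 (r = 0/(-123) = 0*(-1/123) = 0)
A(N(a(2), (4*(-1))*0)) + r = -40 + 0 = -40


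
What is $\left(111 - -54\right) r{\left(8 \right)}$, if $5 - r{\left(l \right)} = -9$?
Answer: $2310$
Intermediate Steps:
$r{\left(l \right)} = 14$ ($r{\left(l \right)} = 5 - -9 = 5 + 9 = 14$)
$\left(111 - -54\right) r{\left(8 \right)} = \left(111 - -54\right) 14 = \left(111 + 54\right) 14 = 165 \cdot 14 = 2310$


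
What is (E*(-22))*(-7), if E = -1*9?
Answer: -1386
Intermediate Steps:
E = -9
(E*(-22))*(-7) = -9*(-22)*(-7) = 198*(-7) = -1386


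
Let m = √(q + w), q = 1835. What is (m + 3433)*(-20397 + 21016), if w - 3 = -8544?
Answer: 2125027 + 619*I*√6706 ≈ 2.125e+6 + 50690.0*I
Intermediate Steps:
w = -8541 (w = 3 - 8544 = -8541)
m = I*√6706 (m = √(1835 - 8541) = √(-6706) = I*√6706 ≈ 81.89*I)
(m + 3433)*(-20397 + 21016) = (I*√6706 + 3433)*(-20397 + 21016) = (3433 + I*√6706)*619 = 2125027 + 619*I*√6706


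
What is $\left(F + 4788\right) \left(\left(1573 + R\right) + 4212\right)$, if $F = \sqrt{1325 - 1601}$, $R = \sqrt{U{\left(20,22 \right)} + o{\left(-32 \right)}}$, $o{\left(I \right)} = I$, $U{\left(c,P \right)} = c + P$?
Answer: $2 \left(2394 + i \sqrt{69}\right) \left(5785 + \sqrt{10}\right) \approx 2.7714 \cdot 10^{7} + 96160.0 i$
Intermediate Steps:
$U{\left(c,P \right)} = P + c$
$R = \sqrt{10}$ ($R = \sqrt{\left(22 + 20\right) - 32} = \sqrt{42 - 32} = \sqrt{10} \approx 3.1623$)
$F = 2 i \sqrt{69}$ ($F = \sqrt{-276} = 2 i \sqrt{69} \approx 16.613 i$)
$\left(F + 4788\right) \left(\left(1573 + R\right) + 4212\right) = \left(2 i \sqrt{69} + 4788\right) \left(\left(1573 + \sqrt{10}\right) + 4212\right) = \left(4788 + 2 i \sqrt{69}\right) \left(5785 + \sqrt{10}\right)$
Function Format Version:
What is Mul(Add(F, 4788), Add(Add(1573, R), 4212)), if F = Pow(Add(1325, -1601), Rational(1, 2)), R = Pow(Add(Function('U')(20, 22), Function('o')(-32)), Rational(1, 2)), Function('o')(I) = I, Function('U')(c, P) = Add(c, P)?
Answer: Mul(2, Add(2394, Mul(I, Pow(69, Rational(1, 2)))), Add(5785, Pow(10, Rational(1, 2)))) ≈ Add(2.7714e+7, Mul(96160., I))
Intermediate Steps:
Function('U')(c, P) = Add(P, c)
R = Pow(10, Rational(1, 2)) (R = Pow(Add(Add(22, 20), -32), Rational(1, 2)) = Pow(Add(42, -32), Rational(1, 2)) = Pow(10, Rational(1, 2)) ≈ 3.1623)
F = Mul(2, I, Pow(69, Rational(1, 2))) (F = Pow(-276, Rational(1, 2)) = Mul(2, I, Pow(69, Rational(1, 2))) ≈ Mul(16.613, I))
Mul(Add(F, 4788), Add(Add(1573, R), 4212)) = Mul(Add(Mul(2, I, Pow(69, Rational(1, 2))), 4788), Add(Add(1573, Pow(10, Rational(1, 2))), 4212)) = Mul(Add(4788, Mul(2, I, Pow(69, Rational(1, 2)))), Add(5785, Pow(10, Rational(1, 2))))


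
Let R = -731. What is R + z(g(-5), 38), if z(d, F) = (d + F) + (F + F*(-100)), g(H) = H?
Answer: -4460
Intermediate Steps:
z(d, F) = d - 98*F (z(d, F) = (F + d) + (F - 100*F) = (F + d) - 99*F = d - 98*F)
R + z(g(-5), 38) = -731 + (-5 - 98*38) = -731 + (-5 - 3724) = -731 - 3729 = -4460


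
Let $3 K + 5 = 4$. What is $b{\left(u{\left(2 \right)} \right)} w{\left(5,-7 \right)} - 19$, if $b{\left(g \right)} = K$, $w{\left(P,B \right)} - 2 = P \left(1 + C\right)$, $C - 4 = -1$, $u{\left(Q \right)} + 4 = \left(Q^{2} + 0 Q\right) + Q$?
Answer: $- \frac{79}{3} \approx -26.333$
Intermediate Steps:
$u{\left(Q \right)} = -4 + Q + Q^{2}$ ($u{\left(Q \right)} = -4 + \left(\left(Q^{2} + 0 Q\right) + Q\right) = -4 + \left(\left(Q^{2} + 0\right) + Q\right) = -4 + \left(Q^{2} + Q\right) = -4 + \left(Q + Q^{2}\right) = -4 + Q + Q^{2}$)
$C = 3$ ($C = 4 - 1 = 3$)
$w{\left(P,B \right)} = 2 + 4 P$ ($w{\left(P,B \right)} = 2 + P \left(1 + 3\right) = 2 + P 4 = 2 + 4 P$)
$K = - \frac{1}{3}$ ($K = - \frac{5}{3} + \frac{1}{3} \cdot 4 = - \frac{5}{3} + \frac{4}{3} = - \frac{1}{3} \approx -0.33333$)
$b{\left(g \right)} = - \frac{1}{3}$
$b{\left(u{\left(2 \right)} \right)} w{\left(5,-7 \right)} - 19 = - \frac{2 + 4 \cdot 5}{3} - 19 = - \frac{2 + 20}{3} - 19 = \left(- \frac{1}{3}\right) 22 - 19 = - \frac{22}{3} - 19 = - \frac{79}{3}$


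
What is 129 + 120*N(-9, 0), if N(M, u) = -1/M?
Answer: 427/3 ≈ 142.33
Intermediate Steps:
129 + 120*N(-9, 0) = 129 + 120*(-1/(-9)) = 129 + 120*(-1*(-⅑)) = 129 + 120*(⅑) = 129 + 40/3 = 427/3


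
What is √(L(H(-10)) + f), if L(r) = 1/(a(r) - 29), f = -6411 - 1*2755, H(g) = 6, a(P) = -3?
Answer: I*√586626/8 ≈ 95.739*I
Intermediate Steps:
f = -9166 (f = -6411 - 2755 = -9166)
L(r) = -1/32 (L(r) = 1/(-3 - 29) = 1/(-32) = -1/32)
√(L(H(-10)) + f) = √(-1/32 - 9166) = √(-293313/32) = I*√586626/8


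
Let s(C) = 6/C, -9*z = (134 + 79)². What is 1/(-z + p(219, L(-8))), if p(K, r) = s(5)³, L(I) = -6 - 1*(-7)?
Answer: 125/630341 ≈ 0.00019831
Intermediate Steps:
z = -5041 (z = -(134 + 79)²/9 = -⅑*213² = -⅑*45369 = -5041)
L(I) = 1 (L(I) = -6 + 7 = 1)
p(K, r) = 216/125 (p(K, r) = (6/5)³ = 216/125)
1/(-z + p(219, L(-8))) = 1/(-1*(-5041) + 216/125) = 1/(5041 + 216/125) = 1/(630341/125) = 125/630341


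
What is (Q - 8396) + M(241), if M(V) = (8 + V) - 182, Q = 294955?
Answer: 286626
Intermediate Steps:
M(V) = -174 + V
(Q - 8396) + M(241) = (294955 - 8396) + (-174 + 241) = 286559 + 67 = 286626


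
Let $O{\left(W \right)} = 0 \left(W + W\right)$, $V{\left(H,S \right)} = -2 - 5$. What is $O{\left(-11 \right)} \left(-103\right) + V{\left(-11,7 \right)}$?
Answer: $-7$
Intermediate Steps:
$V{\left(H,S \right)} = -7$
$O{\left(W \right)} = 0$ ($O{\left(W \right)} = 0 \cdot 2 W = 0$)
$O{\left(-11 \right)} \left(-103\right) + V{\left(-11,7 \right)} = 0 \left(-103\right) - 7 = 0 - 7 = -7$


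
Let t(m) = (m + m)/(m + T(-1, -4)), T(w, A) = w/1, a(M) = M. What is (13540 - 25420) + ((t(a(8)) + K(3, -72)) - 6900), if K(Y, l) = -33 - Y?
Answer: -131696/7 ≈ -18814.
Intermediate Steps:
T(w, A) = w (T(w, A) = w*1 = w)
t(m) = 2*m/(-1 + m) (t(m) = (m + m)/(m - 1) = (2*m)/(-1 + m) = 2*m/(-1 + m))
(13540 - 25420) + ((t(a(8)) + K(3, -72)) - 6900) = (13540 - 25420) + ((2*8/(-1 + 8) + (-33 - 1*3)) - 6900) = -11880 + ((2*8/7 + (-33 - 3)) - 6900) = -11880 + ((2*8*(⅐) - 36) - 6900) = -11880 + ((16/7 - 36) - 6900) = -11880 + (-236/7 - 6900) = -11880 - 48536/7 = -131696/7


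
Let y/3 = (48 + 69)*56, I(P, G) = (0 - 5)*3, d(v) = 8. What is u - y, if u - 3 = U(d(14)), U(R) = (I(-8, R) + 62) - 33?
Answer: -19639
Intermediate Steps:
I(P, G) = -15 (I(P, G) = -5*3 = -15)
U(R) = 14 (U(R) = (-15 + 62) - 33 = 47 - 33 = 14)
y = 19656 (y = 3*((48 + 69)*56) = 3*(117*56) = 3*6552 = 19656)
u = 17 (u = 3 + 14 = 17)
u - y = 17 - 1*19656 = 17 - 19656 = -19639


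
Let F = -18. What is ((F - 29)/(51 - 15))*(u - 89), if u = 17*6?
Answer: -611/36 ≈ -16.972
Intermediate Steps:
u = 102
((F - 29)/(51 - 15))*(u - 89) = ((-18 - 29)/(51 - 15))*(102 - 89) = -47/36*13 = -611/36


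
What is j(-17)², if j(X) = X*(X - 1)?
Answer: 93636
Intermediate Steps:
j(X) = X*(-1 + X)
j(-17)² = (-17*(-1 - 17))² = (-17*(-18))² = 306² = 93636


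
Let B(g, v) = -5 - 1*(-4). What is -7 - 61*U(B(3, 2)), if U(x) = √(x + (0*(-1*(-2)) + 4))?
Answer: -7 - 61*√3 ≈ -112.66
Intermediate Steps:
B(g, v) = -1 (B(g, v) = -5 + 4 = -1)
U(x) = √(4 + x) (U(x) = √(x + (0*2 + 4)) = √(x + (0 + 4)) = √(x + 4) = √(4 + x))
-7 - 61*U(B(3, 2)) = -7 - 61*√(4 - 1) = -7 - 61*√3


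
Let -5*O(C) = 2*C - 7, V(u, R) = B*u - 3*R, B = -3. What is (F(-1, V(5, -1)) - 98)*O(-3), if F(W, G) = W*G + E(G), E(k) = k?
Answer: -1274/5 ≈ -254.80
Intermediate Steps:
V(u, R) = -3*R - 3*u (V(u, R) = -3*u - 3*R = -3*R - 3*u)
F(W, G) = G + G*W (F(W, G) = W*G + G = G*W + G = G + G*W)
O(C) = 7/5 - 2*C/5 (O(C) = -(2*C - 7)/5 = -(-7 + 2*C)/5 = 7/5 - 2*C/5)
(F(-1, V(5, -1)) - 98)*O(-3) = ((-3*(-1) - 3*5)*(1 - 1) - 98)*(7/5 - 2/5*(-3)) = ((3 - 15)*0 - 98)*(7/5 + 6/5) = (-12*0 - 98)*(13/5) = (0 - 98)*(13/5) = -98*13/5 = -1274/5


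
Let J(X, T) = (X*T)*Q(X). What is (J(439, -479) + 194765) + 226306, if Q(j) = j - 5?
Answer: -90840883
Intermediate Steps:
Q(j) = -5 + j
J(X, T) = T*X*(-5 + X) (J(X, T) = (X*T)*(-5 + X) = (T*X)*(-5 + X) = T*X*(-5 + X))
(J(439, -479) + 194765) + 226306 = (-479*439*(-5 + 439) + 194765) + 226306 = (-479*439*434 + 194765) + 226306 = (-91261954 + 194765) + 226306 = -91067189 + 226306 = -90840883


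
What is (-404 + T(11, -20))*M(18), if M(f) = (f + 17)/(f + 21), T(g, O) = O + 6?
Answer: -14630/39 ≈ -375.13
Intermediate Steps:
T(g, O) = 6 + O
M(f) = (17 + f)/(21 + f)
(-404 + T(11, -20))*M(18) = (-404 + (6 - 20))*((17 + 18)/(21 + 18)) = (-404 - 14)*(35/39) = -418*35/39 = -14630/39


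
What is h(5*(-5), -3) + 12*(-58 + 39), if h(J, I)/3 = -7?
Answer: -249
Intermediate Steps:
h(J, I) = -21 (h(J, I) = 3*(-7) = -21)
h(5*(-5), -3) + 12*(-58 + 39) = -21 + 12*(-58 + 39) = -21 + 12*(-19) = -21 - 228 = -249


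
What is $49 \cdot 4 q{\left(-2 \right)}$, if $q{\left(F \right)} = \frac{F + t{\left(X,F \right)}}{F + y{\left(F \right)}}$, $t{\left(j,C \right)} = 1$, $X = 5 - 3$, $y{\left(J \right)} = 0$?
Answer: $98$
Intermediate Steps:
$X = 2$
$q{\left(F \right)} = \frac{1 + F}{F}$ ($q{\left(F \right)} = \frac{F + 1}{F + 0} = \frac{1 + F}{F}$)
$49 \cdot 4 q{\left(-2 \right)} = 49 \cdot 4 \frac{1 - 2}{-2} = 196 \left(\left(- \frac{1}{2}\right) \left(-1\right)\right) = 196 \cdot \frac{1}{2} = 98$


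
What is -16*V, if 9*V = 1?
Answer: -16/9 ≈ -1.7778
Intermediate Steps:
V = 1/9 (V = (1/9)*1 = 1/9 ≈ 0.11111)
-16*V = -16*1/9 = -16/9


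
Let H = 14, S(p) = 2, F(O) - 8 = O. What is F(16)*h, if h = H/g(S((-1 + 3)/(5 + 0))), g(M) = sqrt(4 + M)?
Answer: 56*sqrt(6) ≈ 137.17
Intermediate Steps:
F(O) = 8 + O
h = 7*sqrt(6)/3 (h = 14/(sqrt(4 + 2)) = 14/(sqrt(6)) = 14*(sqrt(6)/6) = 7*sqrt(6)/3 ≈ 5.7155)
F(16)*h = (8 + 16)*(7*sqrt(6)/3) = 24*(7*sqrt(6)/3) = 56*sqrt(6)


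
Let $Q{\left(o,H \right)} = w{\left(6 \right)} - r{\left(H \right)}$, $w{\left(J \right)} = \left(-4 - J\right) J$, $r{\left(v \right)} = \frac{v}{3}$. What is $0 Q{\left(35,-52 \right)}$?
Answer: $0$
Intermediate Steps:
$r{\left(v \right)} = \frac{v}{3}$ ($r{\left(v \right)} = v \frac{1}{3} = \frac{v}{3}$)
$w{\left(J \right)} = J \left(-4 - J\right)$
$Q{\left(o,H \right)} = -60 - \frac{H}{3}$ ($Q{\left(o,H \right)} = \left(-1\right) 6 \left(4 + 6\right) - \frac{H}{3} = \left(-1\right) 6 \cdot 10 - \frac{H}{3} = -60 - \frac{H}{3}$)
$0 Q{\left(35,-52 \right)} = 0 \left(-60 - - \frac{52}{3}\right) = 0 \left(-60 + \frac{52}{3}\right) = 0 \left(- \frac{128}{3}\right) = 0$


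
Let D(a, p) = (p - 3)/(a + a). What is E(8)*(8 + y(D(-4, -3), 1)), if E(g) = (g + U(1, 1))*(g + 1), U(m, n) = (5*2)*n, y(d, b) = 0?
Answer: 1296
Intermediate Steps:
D(a, p) = (-3 + p)/(2*a) (D(a, p) = (-3 + p)/((2*a)) = (-3 + p)*(1/(2*a)) = (-3 + p)/(2*a))
U(m, n) = 10*n
E(g) = (1 + g)*(10 + g) (E(g) = (g + 10*1)*(g + 1) = (g + 10)*(1 + g) = (10 + g)*(1 + g) = (1 + g)*(10 + g))
E(8)*(8 + y(D(-4, -3), 1)) = (10 + 8**2 + 11*8)*(8 + 0) = (10 + 64 + 88)*8 = 162*8 = 1296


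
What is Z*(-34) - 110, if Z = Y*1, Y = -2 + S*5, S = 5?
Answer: -892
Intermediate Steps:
Y = 23 (Y = -2 + 5*5 = -2 + 25 = 23)
Z = 23 (Z = 23*1 = 23)
Z*(-34) - 110 = 23*(-34) - 110 = -782 - 110 = -892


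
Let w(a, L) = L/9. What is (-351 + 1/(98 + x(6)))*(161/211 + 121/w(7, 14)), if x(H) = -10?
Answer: -7166803271/259952 ≈ -27570.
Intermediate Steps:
w(a, L) = L/9 (w(a, L) = L*(1/9) = L/9)
(-351 + 1/(98 + x(6)))*(161/211 + 121/w(7, 14)) = (-351 + 1/(98 - 10))*(161/211 + 121/(((1/9)*14))) = (-351 + 1/88)*(161*(1/211) + 121/(14/9)) = (-351 + 1/88)*(161/211 + 121*(9/14)) = -30887*(161/211 + 1089/14)/88 = -30887/88*232033/2954 = -7166803271/259952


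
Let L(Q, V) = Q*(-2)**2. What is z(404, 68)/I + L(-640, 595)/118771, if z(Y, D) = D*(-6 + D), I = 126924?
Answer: 43953274/3768722601 ≈ 0.011663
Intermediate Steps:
L(Q, V) = 4*Q (L(Q, V) = Q*4 = 4*Q)
z(404, 68)/I + L(-640, 595)/118771 = (68*(-6 + 68))/126924 + (4*(-640))/118771 = (68*62)*(1/126924) - 2560*1/118771 = 4216*(1/126924) - 2560/118771 = 1054/31731 - 2560/118771 = 43953274/3768722601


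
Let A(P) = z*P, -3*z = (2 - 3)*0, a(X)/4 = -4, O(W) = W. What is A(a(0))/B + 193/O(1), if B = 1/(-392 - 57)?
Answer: 193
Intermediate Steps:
a(X) = -16 (a(X) = 4*(-4) = -16)
z = 0 (z = -(2 - 3)*0/3 = -(-1)*0/3 = -1/3*0 = 0)
B = -1/449 (B = 1/(-449) = -1/449 ≈ -0.0022272)
A(P) = 0 (A(P) = 0*P = 0)
A(a(0))/B + 193/O(1) = 0/(-1/449) + 193/1 = 0*(-449) + 193*1 = 0 + 193 = 193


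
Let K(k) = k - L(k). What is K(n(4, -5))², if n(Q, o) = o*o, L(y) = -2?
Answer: 729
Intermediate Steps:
n(Q, o) = o²
K(k) = 2 + k (K(k) = k - 1*(-2) = k + 2 = 2 + k)
K(n(4, -5))² = (2 + (-5)²)² = (2 + 25)² = 27² = 729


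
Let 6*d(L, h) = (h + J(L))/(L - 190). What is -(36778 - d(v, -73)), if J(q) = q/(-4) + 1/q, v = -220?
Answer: -19904249639/541200 ≈ -36778.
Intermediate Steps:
J(q) = 1/q - q/4 (J(q) = q*(-¼) + 1/q = -q/4 + 1/q = 1/q - q/4)
d(L, h) = (h + 1/L - L/4)/(6*(-190 + L)) (d(L, h) = ((h + (1/L - L/4))/(L - 190))/6 = ((h + 1/L - L/4)/(-190 + L))/6 = (h + 1/L - L/4)/(6*(-190 + L)))
-(36778 - d(v, -73)) = -(36778 - (4 - 220*(-1*(-220) + 4*(-73)))/(24*(-220)*(-190 - 220))) = -(36778 - (-1)*(4 - 220*(220 - 292))/(24*220*(-410))) = -(36778 - (-1)*(-1)*(4 - 220*(-72))/(24*220*410)) = -(36778 - (-1)*(-1)*(4 + 15840)/(24*220*410)) = -(36778 - (-1)*(-1)*15844/(24*220*410)) = -(36778 - 1*3961/541200) = -(36778 - 3961/541200) = -1*19904249639/541200 = -19904249639/541200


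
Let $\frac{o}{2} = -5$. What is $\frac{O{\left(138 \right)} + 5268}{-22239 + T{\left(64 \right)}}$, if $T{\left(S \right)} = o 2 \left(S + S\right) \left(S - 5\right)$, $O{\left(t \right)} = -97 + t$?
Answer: $- \frac{5309}{173279} \approx -0.030638$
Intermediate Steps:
$o = -10$ ($o = 2 \left(-5\right) = -10$)
$T{\left(S \right)} = - 40 S \left(-5 + S\right)$ ($T{\left(S \right)} = \left(-10\right) 2 \left(S + S\right) \left(S - 5\right) = - 20 \cdot 2 S \left(-5 + S\right) = - 40 S \left(-5 + S\right)$)
$\frac{O{\left(138 \right)} + 5268}{-22239 + T{\left(64 \right)}} = \frac{\left(-97 + 138\right) + 5268}{-22239 + 40 \cdot 64 \left(5 - 64\right)} = \frac{41 + 5268}{-22239 + 40 \cdot 64 \left(5 - 64\right)} = \frac{5309}{-22239 + 40 \cdot 64 \left(-59\right)} = \frac{5309}{-22239 - 151040} = \frac{5309}{-173279} = 5309 \left(- \frac{1}{173279}\right) = - \frac{5309}{173279}$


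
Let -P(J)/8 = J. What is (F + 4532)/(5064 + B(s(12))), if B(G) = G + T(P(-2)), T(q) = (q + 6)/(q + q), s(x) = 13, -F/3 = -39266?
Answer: 1957280/81243 ≈ 24.092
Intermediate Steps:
F = 117798 (F = -3*(-39266) = 117798)
P(J) = -8*J
T(q) = (6 + q)/(2*q) (T(q) = (6 + q)/((2*q)) = (6 + q)*(1/(2*q)) = (6 + q)/(2*q))
B(G) = 11/16 + G (B(G) = G + (6 - 8*(-2))/(2*((-8*(-2)))) = G + (½)*(6 + 16)/16 = G + (½)*(1/16)*22 = G + 11/16 = 11/16 + G)
(F + 4532)/(5064 + B(s(12))) = (117798 + 4532)/(5064 + (11/16 + 13)) = 122330/(5064 + 219/16) = 122330/(81243/16) = 122330*(16/81243) = 1957280/81243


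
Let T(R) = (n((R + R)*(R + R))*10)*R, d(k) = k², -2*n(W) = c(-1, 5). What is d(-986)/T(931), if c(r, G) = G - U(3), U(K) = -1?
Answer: -486098/13965 ≈ -34.808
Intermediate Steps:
c(r, G) = 1 + G (c(r, G) = G - 1*(-1) = G + 1 = 1 + G)
n(W) = -3 (n(W) = -(1 + 5)/2 = -½*6 = -3)
T(R) = -30*R (T(R) = (-3*10)*R = -30*R)
d(-986)/T(931) = (-986)²/((-30*931)) = 972196/(-27930) = 972196*(-1/27930) = -486098/13965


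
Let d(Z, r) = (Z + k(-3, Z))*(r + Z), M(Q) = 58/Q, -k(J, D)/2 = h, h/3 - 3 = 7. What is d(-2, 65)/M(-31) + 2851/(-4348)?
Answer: 263158285/126092 ≈ 2087.0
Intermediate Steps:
h = 30 (h = 9 + 3*7 = 9 + 21 = 30)
k(J, D) = -60 (k(J, D) = -2*30 = -60)
d(Z, r) = (-60 + Z)*(Z + r) (d(Z, r) = (Z - 60)*(r + Z) = (-60 + Z)*(Z + r))
d(-2, 65)/M(-31) + 2851/(-4348) = ((-2)² - 60*(-2) - 60*65 - 2*65)/((58/(-31))) + 2851/(-4348) = (4 + 120 - 3900 - 130)/((58*(-1/31))) + 2851*(-1/4348) = -3906/(-58/31) - 2851/4348 = -3906*(-31/58) - 2851/4348 = 60543/29 - 2851/4348 = 263158285/126092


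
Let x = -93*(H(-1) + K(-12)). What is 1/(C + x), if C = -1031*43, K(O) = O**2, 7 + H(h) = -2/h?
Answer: -1/57260 ≈ -1.7464e-5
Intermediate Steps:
H(h) = -7 - 2/h
C = -44333
x = -12927 (x = -93*((-7 - 2/(-1)) + (-12)**2) = -93*((-7 - 2*(-1)) + 144) = -93*((-7 + 2) + 144) = -93*(-5 + 144) = -93*139 = -12927)
1/(C + x) = 1/(-44333 - 12927) = 1/(-57260) = -1/57260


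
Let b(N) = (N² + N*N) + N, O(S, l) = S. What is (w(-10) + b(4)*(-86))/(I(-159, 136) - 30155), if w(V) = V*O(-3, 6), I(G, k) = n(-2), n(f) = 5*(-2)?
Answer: 1022/10055 ≈ 0.10164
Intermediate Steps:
n(f) = -10
I(G, k) = -10
b(N) = N + 2*N² (b(N) = (N² + N²) + N = 2*N² + N = N + 2*N²)
w(V) = -3*V (w(V) = V*(-3) = -3*V)
(w(-10) + b(4)*(-86))/(I(-159, 136) - 30155) = (-3*(-10) + (4*(1 + 2*4))*(-86))/(-10 - 30155) = (30 + (4*(1 + 8))*(-86))/(-30165) = (30 + (4*9)*(-86))*(-1/30165) = (30 + 36*(-86))*(-1/30165) = (30 - 3096)*(-1/30165) = -3066*(-1/30165) = 1022/10055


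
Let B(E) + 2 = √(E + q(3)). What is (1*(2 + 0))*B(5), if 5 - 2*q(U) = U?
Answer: -4 + 2*√6 ≈ 0.89898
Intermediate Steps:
q(U) = 5/2 - U/2
B(E) = -2 + √(1 + E) (B(E) = -2 + √(E + (5/2 - ½*3)) = -2 + √(E + (5/2 - 3/2)) = -2 + √(E + 1) = -2 + √(1 + E))
(1*(2 + 0))*B(5) = (1*(2 + 0))*(-2 + √(1 + 5)) = (1*2)*(-2 + √6) = 2*(-2 + √6) = -4 + 2*√6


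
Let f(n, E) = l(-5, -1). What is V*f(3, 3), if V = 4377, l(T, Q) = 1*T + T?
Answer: -43770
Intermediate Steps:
l(T, Q) = 2*T (l(T, Q) = T + T = 2*T)
f(n, E) = -10 (f(n, E) = 2*(-5) = -10)
V*f(3, 3) = 4377*(-10) = -43770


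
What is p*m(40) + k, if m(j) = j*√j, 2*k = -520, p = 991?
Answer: -260 + 79280*√10 ≈ 2.5045e+5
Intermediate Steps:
k = -260 (k = (½)*(-520) = -260)
m(j) = j^(3/2)
p*m(40) + k = 991*40^(3/2) - 260 = 991*(80*√10) - 260 = 79280*√10 - 260 = -260 + 79280*√10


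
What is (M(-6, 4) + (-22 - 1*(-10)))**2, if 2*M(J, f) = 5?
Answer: 361/4 ≈ 90.250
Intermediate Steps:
M(J, f) = 5/2 (M(J, f) = (1/2)*5 = 5/2)
(M(-6, 4) + (-22 - 1*(-10)))**2 = (5/2 + (-22 - 1*(-10)))**2 = (5/2 + (-22 + 10))**2 = (5/2 - 12)**2 = (-19/2)**2 = 361/4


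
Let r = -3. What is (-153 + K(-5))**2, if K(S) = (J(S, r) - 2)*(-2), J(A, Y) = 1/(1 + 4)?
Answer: 558009/25 ≈ 22320.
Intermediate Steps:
J(A, Y) = 1/5
K(S) = 18/5 (K(S) = (1/5 - 2)*(-2) = -9/5*(-2) = 18/5)
(-153 + K(-5))**2 = (-153 + 18/5)**2 = (-747/5)**2 = 558009/25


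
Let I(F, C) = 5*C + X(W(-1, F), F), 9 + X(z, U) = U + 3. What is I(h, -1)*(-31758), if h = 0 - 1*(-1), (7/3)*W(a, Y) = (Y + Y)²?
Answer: 317580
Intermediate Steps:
W(a, Y) = 12*Y²/7 (W(a, Y) = 3*(Y + Y)²/7 = 3*(2*Y)²/7 = 3*(4*Y²)/7 = 12*Y²/7)
X(z, U) = -6 + U (X(z, U) = -9 + (U + 3) = -9 + (3 + U) = -6 + U)
h = 1 (h = 0 + 1 = 1)
I(F, C) = -6 + F + 5*C (I(F, C) = 5*C + (-6 + F) = -6 + F + 5*C)
I(h, -1)*(-31758) = (-6 + 1 + 5*(-1))*(-31758) = (-6 + 1 - 5)*(-31758) = -10*(-31758) = 317580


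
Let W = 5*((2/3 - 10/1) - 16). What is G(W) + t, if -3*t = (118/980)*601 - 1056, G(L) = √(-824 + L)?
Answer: 481981/1470 + 2*I*√2139/3 ≈ 327.88 + 30.833*I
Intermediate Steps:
W = -380/3 (W = 5*((2*(⅓) - 10*1) - 16) = 5*((⅔ - 10) - 16) = 5*(-28/3 - 16) = 5*(-76/3) = -380/3 ≈ -126.67)
t = 481981/1470 (t = -((118/980)*601 - 1056)/3 = -((118*(1/980))*601 - 1056)/3 = -((59/490)*601 - 1056)/3 = -(35459/490 - 1056)/3 = -⅓*(-481981/490) = 481981/1470 ≈ 327.88)
G(W) + t = √(-824 - 380/3) + 481981/1470 = √(-2852/3) + 481981/1470 = 2*I*√2139/3 + 481981/1470 = 481981/1470 + 2*I*√2139/3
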